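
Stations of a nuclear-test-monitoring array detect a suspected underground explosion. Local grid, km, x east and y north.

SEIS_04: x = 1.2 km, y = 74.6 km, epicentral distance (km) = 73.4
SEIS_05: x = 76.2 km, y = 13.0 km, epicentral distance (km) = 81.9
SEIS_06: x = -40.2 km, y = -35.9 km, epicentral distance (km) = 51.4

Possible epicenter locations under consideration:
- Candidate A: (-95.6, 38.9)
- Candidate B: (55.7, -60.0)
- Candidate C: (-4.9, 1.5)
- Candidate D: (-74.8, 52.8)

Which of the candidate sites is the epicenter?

For each candidate, compare |candidate − station| to the reported distance:
Candidate A: residuals SEIS_04 29.8, SEIS_05 91.8, SEIS_06 41.7 → max 91.8 km
Candidate B: residuals SEIS_04 71.8, SEIS_05 6.1, SEIS_06 47.5 → max 71.8 km
Candidate C: residuals SEIS_04 0.0, SEIS_05 0.0, SEIS_06 0.0 → max 0.0 km
Candidate D: residuals SEIS_04 5.7, SEIS_05 74.3, SEIS_06 43.8 → max 74.3 km
Only Candidate C has all residuals ≈ 0.

Candidate C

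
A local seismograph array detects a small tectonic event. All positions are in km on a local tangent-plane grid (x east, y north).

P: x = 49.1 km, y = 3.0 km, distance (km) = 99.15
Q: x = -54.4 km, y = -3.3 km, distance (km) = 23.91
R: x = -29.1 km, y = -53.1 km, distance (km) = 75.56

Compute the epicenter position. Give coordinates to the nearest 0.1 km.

-48.6 km east, 19.9 km north

Circle about each station: (x − 49.1)² + (y − 3.0)² = 99.15²; (x + 54.4)² + (y + 3.3)² = 23.91²; (x + 29.1)² + (y + 53.1)² = 75.56².
Subtracting the P equation from the Q and R equations removes the quadratic terms:
-207.0 x − 12.6 y = 9809.47
-156.4 x − 112.2 y = 5368.02
Solving the 2×2 system: x ≈ -48.6, y ≈ 19.9 km.
Check against P (with the unrounded x, y): √((x − 49.1)²+(y − 3.0)²) = 99.15 ≈ 99.15 km. ✓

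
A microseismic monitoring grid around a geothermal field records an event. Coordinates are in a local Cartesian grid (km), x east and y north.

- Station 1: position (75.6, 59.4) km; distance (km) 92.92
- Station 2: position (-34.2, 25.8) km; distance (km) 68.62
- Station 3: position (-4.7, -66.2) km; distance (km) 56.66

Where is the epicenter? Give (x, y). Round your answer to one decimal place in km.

Circle about each station: (x − 75.6)² + (y − 59.4)² = 92.92²; (x + 34.2)² + (y − 25.8)² = 68.62²; (x + 4.7)² + (y + 66.2)² = 56.66².
Subtracting pairs of circle equations eliminates x²+y² and gives linear equations (the radical axes):
-219.6 x − 67.2 y = -3483.02
-160.6 x − 251.2 y = 584.58
Solving the 2×2 system: x ≈ 20.6, y ≈ -15.5 km.

(20.6, -15.5)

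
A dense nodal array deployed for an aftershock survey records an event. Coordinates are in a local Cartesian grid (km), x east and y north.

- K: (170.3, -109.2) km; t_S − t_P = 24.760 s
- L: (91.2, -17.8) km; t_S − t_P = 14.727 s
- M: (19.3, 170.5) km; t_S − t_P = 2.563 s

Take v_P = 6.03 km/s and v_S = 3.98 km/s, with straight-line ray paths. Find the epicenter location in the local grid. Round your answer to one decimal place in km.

23.6 km east, 140.8 km north

Distance from S−P lag: d = Δt · v_P v_S / (v_P − v_S) = Δt · (6.03·3.98)/(6.03−3.98) ≈ 11.7070·Δt.
So d_K = 289.87, d_L = 172.41, d_M = 30.01 km.
Circle about each station: (x − 170.3)² + (y + 109.2)² = 289.87²; (x − 91.2)² + (y + 17.8)² = 172.41²; (x − 19.3)² + (y − 170.5)² = 30.01².
Subtracting the K equation from the L and M equations removes the quadratic terms:
-158.2 x + 182.8 y = 22006.96
-302.0 x + 559.4 y = 71640.03
Solving the 2×2 system: x ≈ 23.6, y ≈ 140.8 km.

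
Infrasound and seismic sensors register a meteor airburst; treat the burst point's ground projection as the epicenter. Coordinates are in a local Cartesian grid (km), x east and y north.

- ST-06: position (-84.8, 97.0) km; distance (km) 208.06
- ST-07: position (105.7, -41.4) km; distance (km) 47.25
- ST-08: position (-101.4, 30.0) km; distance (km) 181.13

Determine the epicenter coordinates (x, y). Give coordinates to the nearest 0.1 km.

Circle about each station: (x + 84.8)² + (y − 97.0)² = 208.06²; (x − 105.7)² + (y + 41.4)² = 47.25²; (x + 101.4)² + (y − 30.0)² = 181.13².
Subtracting pairs of circle equations eliminates x²+y² and gives linear equations (the radical axes):
381.0 x − 276.8 y = 37342.81
-33.2 x − 134.0 y = 5062.81
Solving the 2×2 system: x ≈ 59.8, y ≈ -52.6 km.

(59.8, -52.6)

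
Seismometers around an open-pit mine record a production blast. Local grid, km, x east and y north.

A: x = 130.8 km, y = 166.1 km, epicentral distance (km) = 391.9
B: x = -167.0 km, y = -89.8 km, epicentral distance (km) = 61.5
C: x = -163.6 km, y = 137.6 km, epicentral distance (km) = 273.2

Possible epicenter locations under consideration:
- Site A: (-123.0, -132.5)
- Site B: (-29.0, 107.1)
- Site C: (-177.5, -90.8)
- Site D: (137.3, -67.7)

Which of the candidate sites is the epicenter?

Site A

For each candidate, compare |candidate − station| to the reported distance:
Site A: residuals A 0.0, B 0.2, C 0.1 → max 0.2 km
Site B: residuals A 221.6, B 178.9, C 135.2 → max 221.6 km
Site C: residuals A 9.4, B 51.0, C 44.4 → max 51.0 km
Site D: residuals A 158.0, B 243.6, C 91.1 → max 243.6 km
Only Site A has all residuals ≈ 0.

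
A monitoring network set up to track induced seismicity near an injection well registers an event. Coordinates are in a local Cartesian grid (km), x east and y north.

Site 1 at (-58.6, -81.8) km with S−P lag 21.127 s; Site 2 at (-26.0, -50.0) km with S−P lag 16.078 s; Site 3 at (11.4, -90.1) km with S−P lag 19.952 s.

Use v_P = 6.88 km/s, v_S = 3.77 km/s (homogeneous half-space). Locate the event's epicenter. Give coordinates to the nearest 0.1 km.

Distance from S−P lag: d = Δt · v_P v_S / (v_P − v_S) = Δt · (6.88·3.77)/(6.88−3.77) ≈ 8.3401·Δt.
So d_Site 1 = 176.20, d_Site 2 = 134.09, d_Site 3 = 166.40 km.
Circle about each station: (x + 58.6)² + (y + 81.8)² = 176.20²; (x + 26.0)² + (y + 50.0)² = 134.09²; (x − 11.4)² + (y + 90.1)² = 166.40².
Subtracting the Site 1 equation from the Site 2 and Site 3 equations removes the quadratic terms:
65.2 x + 63.6 y = 6117.11
140.0 x − 16.6 y = 1480.25
Solving the 2×2 system: x ≈ 19.6, y ≈ 76.1 km.

19.6 km east, 76.1 km north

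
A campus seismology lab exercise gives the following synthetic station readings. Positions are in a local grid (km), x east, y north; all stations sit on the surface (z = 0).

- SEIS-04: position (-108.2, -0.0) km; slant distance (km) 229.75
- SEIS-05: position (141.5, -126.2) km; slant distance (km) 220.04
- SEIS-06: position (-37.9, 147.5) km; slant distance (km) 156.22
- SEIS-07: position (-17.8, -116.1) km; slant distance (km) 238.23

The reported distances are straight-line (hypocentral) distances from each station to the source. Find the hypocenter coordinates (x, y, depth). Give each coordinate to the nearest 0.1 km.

Each station gives a sphere (x−x_i)² + (y−y_i)² + z² = d_i² (stations at z=0).
Subtracting the SEIS-04 sphere from SEIS-05 and SEIS-06: z² cancels, leaving linear equations in x and y:
499.4 x − 252.4 y = 28608.91
140.6 x + 295.0 y = 39865.79
Solving: x ≈ 101.207, y ≈ 86.902 km (keep extra digits for the depth step; rounded: 101.2, 86.9).
Then from the SEIS-04 sphere: z² = 229.75² − (x + 108.2)² − y² with x = 101.207, y = 86.902, so z ≈ 37.173 ≈ 37.2 km.

x ≈ 101.2 km, y ≈ 86.9 km, depth ≈ 37.2 km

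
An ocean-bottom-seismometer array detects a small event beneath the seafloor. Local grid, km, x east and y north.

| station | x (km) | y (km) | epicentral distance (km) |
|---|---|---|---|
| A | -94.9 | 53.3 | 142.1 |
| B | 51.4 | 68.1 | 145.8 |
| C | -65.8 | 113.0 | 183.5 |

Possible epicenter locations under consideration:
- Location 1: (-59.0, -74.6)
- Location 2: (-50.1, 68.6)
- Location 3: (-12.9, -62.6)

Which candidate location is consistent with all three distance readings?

For each candidate, compare |candidate − station| to the reported distance:
Location 1: residuals A 9.3, B 34.6, C 4.2 → max 34.6 km
Location 2: residuals A 94.8, B 44.3, C 136.4 → max 136.4 km
Location 3: residuals A 0.1, B 0.1, C 0.1 → max 0.1 km
Only Location 3 has all residuals ≈ 0.

Location 3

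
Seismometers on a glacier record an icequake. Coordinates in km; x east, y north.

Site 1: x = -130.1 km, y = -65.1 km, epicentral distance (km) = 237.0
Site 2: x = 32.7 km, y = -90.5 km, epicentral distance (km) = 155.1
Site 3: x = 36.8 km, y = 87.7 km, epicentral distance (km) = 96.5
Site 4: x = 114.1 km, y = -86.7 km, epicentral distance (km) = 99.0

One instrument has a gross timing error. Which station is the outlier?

Site 2

Solve using three stations at a time. Using Site 1, Site 3, Site 4 (subtract circle equations pairwise → linear system) gives (x, y) ≈ (94.6, 10.4).
Distances from that point to each station vs reported:
  Site 1: calculated 237.0 vs reported 237.0 → residual 0.0 km
  Site 2: calculated 118.3 vs reported 155.1 → residual 36.8 km
  Site 3: calculated 96.5 vs reported 96.5 → residual 0.0 km
  Site 4: calculated 99.0 vs reported 99.0 → residual 0.0 km
Site 1, Site 3, Site 4 are mutually consistent (residuals ≈ 0); Site 2 is off by 36.8 km.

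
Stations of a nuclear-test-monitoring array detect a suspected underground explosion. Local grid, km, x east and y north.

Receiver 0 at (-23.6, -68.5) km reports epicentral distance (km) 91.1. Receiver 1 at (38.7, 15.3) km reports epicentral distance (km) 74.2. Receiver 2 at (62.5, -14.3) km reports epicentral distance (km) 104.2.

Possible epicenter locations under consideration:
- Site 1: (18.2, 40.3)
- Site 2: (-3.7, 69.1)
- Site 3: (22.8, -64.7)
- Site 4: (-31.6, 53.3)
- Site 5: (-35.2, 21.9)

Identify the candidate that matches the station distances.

For each candidate, compare |candidate − station| to the reported distance:
Site 1: residuals Receiver 0 25.5, Receiver 1 41.9, Receiver 2 33.9 → max 41.9 km
Site 2: residuals Receiver 0 47.9, Receiver 1 5.7, Receiver 2 2.3 → max 47.9 km
Site 3: residuals Receiver 0 44.5, Receiver 1 7.4, Receiver 2 40.0 → max 44.5 km
Site 4: residuals Receiver 0 31.0, Receiver 1 5.7, Receiver 2 11.7 → max 31.0 km
Site 5: residuals Receiver 0 0.0, Receiver 1 0.0, Receiver 2 0.0 → max 0.0 km
Only Site 5 has all residuals ≈ 0.

Site 5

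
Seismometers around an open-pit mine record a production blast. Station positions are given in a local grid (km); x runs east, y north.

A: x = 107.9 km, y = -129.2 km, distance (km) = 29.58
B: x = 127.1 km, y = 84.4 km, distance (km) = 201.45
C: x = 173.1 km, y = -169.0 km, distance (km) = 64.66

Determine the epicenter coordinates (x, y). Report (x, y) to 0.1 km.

Circle about each station: (x − 107.9)² + (y + 129.2)² = 29.58²; (x − 127.1)² + (y − 84.4)² = 201.45²; (x − 173.1)² + (y + 169.0)² = 64.66².
Subtracting pairs of circle equations eliminates x²+y² and gives linear equations (the radical axes):
38.4 x + 427.2 y = -44764.41
130.4 x − 79.6 y = 26883.62
Solving the 2×2 system: x ≈ 134.8, y ≈ -116.9 km.

(134.8, -116.9)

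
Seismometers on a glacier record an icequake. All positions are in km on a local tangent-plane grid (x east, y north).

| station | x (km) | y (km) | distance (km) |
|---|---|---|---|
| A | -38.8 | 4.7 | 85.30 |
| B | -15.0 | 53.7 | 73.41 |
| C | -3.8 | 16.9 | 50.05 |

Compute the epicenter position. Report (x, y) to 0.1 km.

Circle about each station: (x + 38.8)² + (y − 4.7)² = 85.30²; (x + 15.0)² + (y − 53.7)² = 73.41²; (x + 3.8)² + (y − 16.9)² = 50.05².
Subtracting the A equation from the B and C equations removes the quadratic terms:
47.6 x + 98.0 y = 3468.22
70.0 x + 24.4 y = 3543.61
Solving the 2×2 system: x ≈ 46.1, y ≈ 13.0 km.

x ≈ 46.1 km, y ≈ 13.0 km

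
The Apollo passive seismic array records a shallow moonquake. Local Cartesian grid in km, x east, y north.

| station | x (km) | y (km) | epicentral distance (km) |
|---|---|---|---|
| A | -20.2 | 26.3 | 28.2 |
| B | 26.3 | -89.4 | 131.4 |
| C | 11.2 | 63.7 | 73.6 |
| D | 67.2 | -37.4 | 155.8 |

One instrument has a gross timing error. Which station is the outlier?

D

Solve using three stations at a time. Using A, B, C (subtract circle equations pairwise → linear system) gives (x, y) ≈ (-47.5, 19.3).
Distances from that point to each station vs reported:
  A: calculated 28.2 vs reported 28.2 → residual 0.0 km
  B: calculated 131.4 vs reported 131.4 → residual 0.0 km
  C: calculated 73.6 vs reported 73.6 → residual 0.0 km
  D: calculated 128.0 vs reported 155.8 → residual 27.8 km
A, B, C are mutually consistent (residuals ≈ 0); D is off by 27.8 km.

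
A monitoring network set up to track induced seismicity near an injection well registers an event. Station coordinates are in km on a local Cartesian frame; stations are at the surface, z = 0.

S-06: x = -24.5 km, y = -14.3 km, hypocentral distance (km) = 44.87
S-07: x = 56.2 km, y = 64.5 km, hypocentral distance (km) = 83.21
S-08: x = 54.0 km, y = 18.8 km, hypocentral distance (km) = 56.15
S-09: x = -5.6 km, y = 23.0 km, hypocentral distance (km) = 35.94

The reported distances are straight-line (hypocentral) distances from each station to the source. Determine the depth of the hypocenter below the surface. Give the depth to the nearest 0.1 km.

depth ≈ 26.7 km

Each station gives a sphere (x−x_i)² + (y−y_i)² + z² = d_i² (stations at z=0).
Subtracting the S-06 sphere from S-07 and S-08: z² cancels, leaving linear equations in x and y:
161.4 x + 157.6 y = 1603.36
157.0 x + 66.2 y = 1325.19
Solving: x ≈ 7.306, y ≈ 2.692 km (keep extra digits for the depth step; rounded: 7.3, 2.7).
Then from the S-06 sphere: z² = 44.87² − (x + 24.5)² − (y + 14.3)² with x = 7.306, y = 2.692, so z ≈ 26.701 ≈ 26.7 km.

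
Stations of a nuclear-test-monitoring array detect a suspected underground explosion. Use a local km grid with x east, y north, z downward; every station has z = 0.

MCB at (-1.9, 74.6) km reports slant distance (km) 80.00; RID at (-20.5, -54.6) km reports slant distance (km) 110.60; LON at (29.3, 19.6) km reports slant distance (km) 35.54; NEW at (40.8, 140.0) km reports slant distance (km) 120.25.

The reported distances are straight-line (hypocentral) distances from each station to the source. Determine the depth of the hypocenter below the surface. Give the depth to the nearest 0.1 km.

Each station gives a sphere (x−x_i)² + (y−y_i)² + z² = d_i² (stations at z=0).
Subtracting the MCB sphere from RID and LON: z² cancels, leaving linear equations in x and y:
-37.2 x − 258.4 y = -7999.72
62.4 x − 110.0 y = 810.79
Solving: x ≈ 53.891, y ≈ 23.200 km (keep extra digits for the depth step; rounded: 53.9, 23.2).
Then from the MCB sphere: z² = 80.00² − (x + 1.9)² − (y − 74.6)² with x = 53.891, y = 23.200, so z ≈ 25.405 ≈ 25.4 km.

25.4 km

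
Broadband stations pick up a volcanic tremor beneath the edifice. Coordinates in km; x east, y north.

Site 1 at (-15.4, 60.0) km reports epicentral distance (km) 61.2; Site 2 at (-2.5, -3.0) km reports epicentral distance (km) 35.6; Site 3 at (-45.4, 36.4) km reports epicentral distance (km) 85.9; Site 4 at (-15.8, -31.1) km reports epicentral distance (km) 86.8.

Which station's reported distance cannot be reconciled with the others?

Site 2

Solve using three stations at a time. Using Site 1, Site 3, Site 4 (subtract circle equations pairwise → linear system) gives (x, y) ≈ (40.5, 35.0).
Distances from that point to each station vs reported:
  Site 1: calculated 61.3 vs reported 61.2 → residual 0.1 km
  Site 2: calculated 57.4 vs reported 35.6 → residual 21.8 km
  Site 3: calculated 86.0 vs reported 85.9 → residual 0.1 km
  Site 4: calculated 86.9 vs reported 86.8 → residual 0.1 km
Site 1, Site 3, Site 4 are mutually consistent (residuals ≈ 0); Site 2 is off by 21.8 km.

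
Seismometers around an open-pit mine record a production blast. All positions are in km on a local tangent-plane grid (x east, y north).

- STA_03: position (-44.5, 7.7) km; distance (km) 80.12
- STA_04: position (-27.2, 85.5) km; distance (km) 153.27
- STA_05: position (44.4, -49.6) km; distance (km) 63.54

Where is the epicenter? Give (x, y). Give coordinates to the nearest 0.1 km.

Circle about each station: (x + 44.5)² + (y − 7.7)² = 80.12²; (x + 27.2)² + (y − 85.5)² = 153.27²; (x − 44.4)² + (y + 49.6)² = 63.54².
Subtracting pairs of circle equations eliminates x²+y² and gives linear equations (the radical axes):
34.6 x + 155.6 y = -11061.93
177.8 x − 114.6 y = 4773.86
Solving the 2×2 system: x ≈ -16.6, y ≈ -67.4 km.

-16.6 km east, -67.4 km north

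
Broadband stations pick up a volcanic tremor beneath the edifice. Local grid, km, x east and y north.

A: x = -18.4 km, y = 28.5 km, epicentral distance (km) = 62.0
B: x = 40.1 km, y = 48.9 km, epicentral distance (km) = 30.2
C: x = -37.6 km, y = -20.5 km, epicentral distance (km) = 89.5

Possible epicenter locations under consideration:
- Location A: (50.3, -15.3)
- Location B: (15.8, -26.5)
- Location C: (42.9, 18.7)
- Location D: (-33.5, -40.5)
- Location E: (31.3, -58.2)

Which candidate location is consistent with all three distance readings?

Location C

For each candidate, compare |candidate − station| to the reported distance:
Location A: residuals A 19.5, B 34.8, C 1.4 → max 34.8 km
Location B: residuals A 2.8, B 49.0, C 35.8 → max 49.0 km
Location C: residuals A 0.1, B 0.1, C 0.0 → max 0.1 km
Location D: residuals A 8.6, B 85.6, C 69.1 → max 85.6 km
Location E: residuals A 37.9, B 77.3, C 11.0 → max 77.3 km
Only Location C has all residuals ≈ 0.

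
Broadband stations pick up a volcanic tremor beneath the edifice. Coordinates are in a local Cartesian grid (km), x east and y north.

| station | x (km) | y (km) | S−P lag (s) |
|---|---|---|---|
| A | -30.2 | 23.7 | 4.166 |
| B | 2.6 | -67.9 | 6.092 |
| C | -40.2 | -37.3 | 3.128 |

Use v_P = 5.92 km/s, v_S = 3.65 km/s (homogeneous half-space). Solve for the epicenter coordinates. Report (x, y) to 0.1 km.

Distance from S−P lag: d = Δt · v_P v_S / (v_P − v_S) = Δt · (5.92·3.65)/(5.92−3.65) ≈ 9.5189·Δt.
So d_A = 39.66, d_B = 57.99, d_C = 29.78 km.
Circle about each station: (x + 30.2)² + (y − 23.7)² = 39.66²; (x − 2.6)² + (y + 67.9)² = 57.99²; (x + 40.2)² + (y + 37.3)² = 29.78².
Subtracting pairs of circle equations eliminates x²+y² and gives linear equations (the radical axes):
65.6 x − 183.2 y = 1353.52
-20.0 x − 122.0 y = 2219.67
Solving the 2×2 system: x ≈ -20.7, y ≈ -14.8 km.

-20.7 km east, -14.8 km north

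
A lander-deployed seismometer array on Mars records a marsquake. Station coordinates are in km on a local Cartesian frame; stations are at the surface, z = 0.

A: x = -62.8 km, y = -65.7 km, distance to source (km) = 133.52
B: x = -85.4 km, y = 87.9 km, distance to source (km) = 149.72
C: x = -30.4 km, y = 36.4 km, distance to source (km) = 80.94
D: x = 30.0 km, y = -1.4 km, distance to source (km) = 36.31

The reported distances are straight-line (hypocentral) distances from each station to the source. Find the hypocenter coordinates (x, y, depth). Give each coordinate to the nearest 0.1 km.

x ≈ 40.3 km, y ≈ 13.0 km, depth ≈ 31.7 km

Each station gives a sphere (x−x_i)² + (y−y_i)² + z² = d_i² (stations at z=0).
Subtracting the A sphere from B and C: z² cancels, leaving linear equations in x and y:
-45.2 x + 307.2 y = 2170.75
64.8 x + 204.2 y = 5265.10
Solving: x ≈ 40.299, y ≈ 12.996 km (keep extra digits for the depth step; rounded: 40.3, 13.0).
Then from the A sphere: z² = 133.52² − (x + 62.8)² − (y + 65.7)² with x = 40.299, y = 12.996, so z ≈ 31.704 ≈ 31.7 km.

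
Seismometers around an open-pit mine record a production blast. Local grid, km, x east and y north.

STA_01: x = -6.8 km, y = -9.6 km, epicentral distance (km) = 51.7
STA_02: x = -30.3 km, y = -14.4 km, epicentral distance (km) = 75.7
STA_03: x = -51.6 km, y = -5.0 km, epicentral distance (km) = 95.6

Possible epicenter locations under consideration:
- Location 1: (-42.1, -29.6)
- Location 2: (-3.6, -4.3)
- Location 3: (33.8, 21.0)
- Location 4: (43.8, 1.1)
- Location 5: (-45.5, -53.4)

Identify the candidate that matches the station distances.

Location 4

For each candidate, compare |candidate − station| to the reported distance:
Location 1: residuals STA_01 11.1, STA_02 56.5, STA_03 69.2 → max 69.2 km
Location 2: residuals STA_01 45.5, STA_02 47.2, STA_03 47.6 → max 47.6 km
Location 3: residuals STA_01 0.9, STA_02 2.5, STA_03 6.3 → max 6.3 km
Location 4: residuals STA_01 0.0, STA_02 0.0, STA_03 0.0 → max 0.0 km
Location 5: residuals STA_01 6.7, STA_02 33.8, STA_03 46.8 → max 46.8 km
Only Location 4 has all residuals ≈ 0.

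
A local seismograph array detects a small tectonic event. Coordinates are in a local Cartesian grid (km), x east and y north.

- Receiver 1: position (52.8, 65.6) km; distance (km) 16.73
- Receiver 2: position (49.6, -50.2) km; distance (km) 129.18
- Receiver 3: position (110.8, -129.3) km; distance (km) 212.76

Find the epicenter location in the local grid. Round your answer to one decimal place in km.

Circle about each station: (x − 52.8)² + (y − 65.6)² = 16.73²; (x − 49.6)² + (y + 50.2)² = 129.18²; (x − 110.8)² + (y + 129.3)² = 212.76².
Subtracting the Receiver 1 equation from the Receiver 2 and Receiver 3 equations removes the quadratic terms:
-6.4 x − 231.6 y = -18518.58
116.0 x − 389.8 y = -23082.99
Solving the 2×2 system: x ≈ 63.8, y ≈ 78.2 km.

(63.8, 78.2)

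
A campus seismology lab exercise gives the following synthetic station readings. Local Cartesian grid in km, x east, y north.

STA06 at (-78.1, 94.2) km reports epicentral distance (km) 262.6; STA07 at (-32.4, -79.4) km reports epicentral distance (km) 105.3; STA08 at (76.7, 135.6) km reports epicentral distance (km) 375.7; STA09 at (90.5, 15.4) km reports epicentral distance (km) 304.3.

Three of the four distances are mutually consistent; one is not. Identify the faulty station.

Solve using three stations at a time. Using STA06, STA08, STA09 (subtract circle equations pairwise → linear system) gives (x, y) ≈ (-161.8, -154.6).
Distances from that point to each station vs reported:
  STA06: calculated 262.5 vs reported 262.6 → residual 0.1 km
  STA07: calculated 149.7 vs reported 105.3 → residual 44.4 km
  STA08: calculated 375.7 vs reported 375.7 → residual 0.0 km
  STA09: calculated 304.2 vs reported 304.3 → residual 0.1 km
STA06, STA08, STA09 are mutually consistent (residuals ≈ 0); STA07 is off by 44.4 km.

STA07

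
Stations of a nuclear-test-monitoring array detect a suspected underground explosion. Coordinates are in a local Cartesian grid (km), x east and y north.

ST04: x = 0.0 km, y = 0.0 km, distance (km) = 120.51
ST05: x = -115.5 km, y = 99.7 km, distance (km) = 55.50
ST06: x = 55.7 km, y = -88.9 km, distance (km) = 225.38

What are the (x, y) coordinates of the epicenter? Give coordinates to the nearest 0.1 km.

x ≈ -60.2 km, y ≈ 104.4 km

Circle about each station: x² + y² = 120.51²; (x + 115.5)² + (y − 99.7)² = 55.50²; (x − 55.7)² + (y + 88.9)² = 225.38².
Subtracting the ST04 equation from the ST05 and ST06 equations removes the quadratic terms:
-231.0 x + 199.4 y = 34722.75
111.4 x − 177.8 y = -25267.78
Solving the 2×2 system: x ≈ -60.2, y ≈ 104.4 km.
Check against ST04 (with the unrounded x, y): √(x²+y²) = 120.51 ≈ 120.51 km. ✓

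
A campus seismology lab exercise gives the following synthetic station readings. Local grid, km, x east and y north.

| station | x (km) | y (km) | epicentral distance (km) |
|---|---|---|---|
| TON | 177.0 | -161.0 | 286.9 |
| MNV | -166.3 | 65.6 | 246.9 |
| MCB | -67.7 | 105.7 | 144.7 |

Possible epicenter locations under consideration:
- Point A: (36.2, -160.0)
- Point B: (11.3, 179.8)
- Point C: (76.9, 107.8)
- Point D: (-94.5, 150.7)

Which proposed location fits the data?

Point C

For each candidate, compare |candidate − station| to the reported distance:
Point A: residuals TON 146.1, MNV 56.3, MCB 140.6 → max 146.1 km
Point B: residuals TON 92.0, MNV 35.8, MCB 36.4 → max 92.0 km
Point C: residuals TON 0.1, MNV 0.1, MCB 0.1 → max 0.1 km
Point D: residuals TON 126.5, MNV 135.6, MCB 92.3 → max 135.6 km
Only Point C has all residuals ≈ 0.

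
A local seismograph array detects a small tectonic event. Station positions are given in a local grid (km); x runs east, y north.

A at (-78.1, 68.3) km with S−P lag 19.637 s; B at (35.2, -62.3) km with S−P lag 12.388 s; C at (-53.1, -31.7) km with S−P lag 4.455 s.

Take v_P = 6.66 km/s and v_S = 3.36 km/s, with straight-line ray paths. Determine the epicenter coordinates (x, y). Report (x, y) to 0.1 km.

Distance from S−P lag: d = Δt · v_P v_S / (v_P − v_S) = Δt · (6.66·3.36)/(6.66−3.36) ≈ 6.7811·Δt.
So d_A = 133.16, d_B = 84.00, d_C = 30.21 km.
Circle about each station: (x + 78.1)² + (y − 68.3)² = 133.16²; (x − 35.2)² + (y + 62.3)² = 84.00²; (x + 53.1)² + (y + 31.7)² = 30.21².
Subtracting the A equation from the B and C equations removes the quadratic terms:
226.6 x − 261.2 y = 5031.42
50.0 x − 200.0 y = 9878.94
Solving the 2×2 system: x ≈ -48.8, y ≈ -61.6 km.
Check against A (with the unrounded x, y): √((x + 78.1)²+(y − 68.3)²) = 133.16 ≈ 133.16 km. ✓

-48.8 km east, -61.6 km north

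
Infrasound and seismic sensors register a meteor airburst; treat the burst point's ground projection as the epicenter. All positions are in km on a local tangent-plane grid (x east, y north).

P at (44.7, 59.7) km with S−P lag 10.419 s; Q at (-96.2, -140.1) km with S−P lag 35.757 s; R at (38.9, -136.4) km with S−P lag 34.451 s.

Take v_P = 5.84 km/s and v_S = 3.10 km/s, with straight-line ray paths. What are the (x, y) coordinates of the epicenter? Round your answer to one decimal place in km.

Distance from S−P lag: d = Δt · v_P v_S / (v_P − v_S) = Δt · (5.84·3.10)/(5.84−3.10) ≈ 6.6073·Δt.
So d_P = 68.84, d_Q = 236.26, d_R = 227.63 km.
Circle about each station: (x − 44.7)² + (y − 59.7)² = 68.84²; (x + 96.2)² + (y + 140.1)² = 236.26²; (x − 38.9)² + (y + 136.4)² = 227.63².
Subtracting the P equation from the Q and R equations removes the quadratic terms:
-281.8 x − 399.6 y = -27759.57
-11.6 x − 392.2 y = -32520.48
Solving the 2×2 system: x ≈ -19.9, y ≈ 83.5 km.

(-19.9, 83.5)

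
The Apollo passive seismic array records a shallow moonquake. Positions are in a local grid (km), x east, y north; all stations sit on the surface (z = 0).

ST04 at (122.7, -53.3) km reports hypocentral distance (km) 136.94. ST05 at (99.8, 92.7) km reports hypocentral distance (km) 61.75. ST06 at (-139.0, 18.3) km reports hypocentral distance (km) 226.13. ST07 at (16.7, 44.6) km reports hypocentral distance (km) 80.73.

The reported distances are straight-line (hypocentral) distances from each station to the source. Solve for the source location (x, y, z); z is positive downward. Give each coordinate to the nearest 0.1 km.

Each station gives a sphere (x−x_i)² + (y−y_i)² + z² = d_i² (stations at z=0).
Subtracting the ST04 sphere from ST05 and ST06: z² cancels, leaving linear equations in x and y:
-45.8 x + 292.0 y = 15596.65
-523.4 x + 143.2 y = -30622.50
Solving: x ≈ 76.399, y ≈ 65.396 km (keep extra digits for the depth step; rounded: 76.4, 65.4).
Then from the ST04 sphere: z² = 136.94² − (x − 122.7)² − (y + 53.3)² with x = 76.399, y = 65.396, so z ≈ 50.200 ≈ 50.2 km.

x ≈ 76.4 km, y ≈ 65.4 km, depth ≈ 50.2 km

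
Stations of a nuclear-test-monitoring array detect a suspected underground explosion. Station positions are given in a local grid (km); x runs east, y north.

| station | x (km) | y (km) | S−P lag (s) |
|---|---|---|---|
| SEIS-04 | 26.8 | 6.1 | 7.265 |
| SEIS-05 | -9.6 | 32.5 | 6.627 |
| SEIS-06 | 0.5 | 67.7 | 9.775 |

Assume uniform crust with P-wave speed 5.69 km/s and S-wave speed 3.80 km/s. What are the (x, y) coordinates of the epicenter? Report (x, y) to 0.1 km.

x ≈ -46.0 km, y ≈ -34.0 km

Distance from S−P lag: d = Δt · v_P v_S / (v_P − v_S) = Δt · (5.69·3.80)/(5.69−3.80) ≈ 11.4402·Δt.
So d_SEIS-04 = 83.11, d_SEIS-05 = 75.81, d_SEIS-06 = 111.83 km.
Circle about each station: (x − 26.8)² + (y − 6.1)² = 83.11²; (x + 9.6)² + (y − 32.5)² = 75.81²; (x − 0.5)² + (y − 67.7)² = 111.83².
Subtracting the SEIS-04 equation from the SEIS-05 and SEIS-06 equations removes the quadratic terms:
-72.8 x + 52.8 y = 1553.08
-52.6 x + 123.2 y = -1770.59
Solving the 2×2 system: x ≈ -46.0, y ≈ -34.0 km.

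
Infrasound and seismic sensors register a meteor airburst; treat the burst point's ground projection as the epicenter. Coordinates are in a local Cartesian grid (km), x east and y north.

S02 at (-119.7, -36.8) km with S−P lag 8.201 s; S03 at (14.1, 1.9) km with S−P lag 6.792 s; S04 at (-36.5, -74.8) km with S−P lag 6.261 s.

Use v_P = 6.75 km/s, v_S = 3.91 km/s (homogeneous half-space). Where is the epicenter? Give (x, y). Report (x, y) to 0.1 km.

Distance from S−P lag: d = Δt · v_P v_S / (v_P − v_S) = Δt · (6.75·3.91)/(6.75−3.91) ≈ 9.2931·Δt.
So d_S02 = 76.21, d_S03 = 63.12, d_S04 = 58.18 km.
Circle about each station: (x + 119.7)² + (y + 36.8)² = 76.21²; (x − 14.1)² + (y − 1.9)² = 63.12²; (x + 36.5)² + (y + 74.8)² = 58.18².
Subtracting the S02 equation from the S03 and S04 equations removes the quadratic terms:
267.6 x + 77.4 y = -13656.08
166.4 x − 76.0 y = -6331.99
Solving the 2×2 system: x ≈ -46.0, y ≈ -17.4 km.

(-46.0, -17.4)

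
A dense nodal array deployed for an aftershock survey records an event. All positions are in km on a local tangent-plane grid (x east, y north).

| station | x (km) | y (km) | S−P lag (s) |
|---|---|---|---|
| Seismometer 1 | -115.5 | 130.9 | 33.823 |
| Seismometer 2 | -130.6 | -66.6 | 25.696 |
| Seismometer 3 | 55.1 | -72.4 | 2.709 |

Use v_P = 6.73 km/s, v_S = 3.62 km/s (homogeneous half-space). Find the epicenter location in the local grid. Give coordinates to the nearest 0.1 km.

Distance from S−P lag: d = Δt · v_P v_S / (v_P − v_S) = Δt · (6.73·3.62)/(6.73−3.62) ≈ 7.8336·Δt.
So d_Seismometer 1 = 264.96, d_Seismometer 2 = 201.29, d_Seismometer 3 = 21.22 km.
Circle about each station: (x + 115.5)² + (y − 130.9)² = 264.96²; (x + 130.6)² + (y + 66.6)² = 201.29²; (x − 55.1)² + (y + 72.4)² = 21.22².
Subtracting pairs of circle equations eliminates x²+y² and gives linear equations (the radical axes):
-30.2 x − 395.0 y = 20703.00
341.2 x − 406.6 y = 47556.22
Solving the 2×2 system: x ≈ 70.5, y ≈ -57.8 km.

70.5 km east, -57.8 km north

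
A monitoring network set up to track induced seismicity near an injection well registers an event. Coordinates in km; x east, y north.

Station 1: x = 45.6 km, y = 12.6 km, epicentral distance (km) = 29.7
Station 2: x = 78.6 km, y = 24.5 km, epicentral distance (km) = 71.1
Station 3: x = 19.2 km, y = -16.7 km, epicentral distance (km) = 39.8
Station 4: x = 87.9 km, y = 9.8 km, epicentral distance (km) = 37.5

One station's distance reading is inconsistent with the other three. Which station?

Station 2

Solve using three stations at a time. Using Station 1, Station 3, Station 4 (subtract circle equations pairwise → linear system) gives (x, y) ≈ (58.9, -13.9).
Distances from that point to each station vs reported:
  Station 1: calculated 29.7 vs reported 29.7 → residual 0.0 km
  Station 2: calculated 43.2 vs reported 71.1 → residual 27.9 km
  Station 3: calculated 39.8 vs reported 39.8 → residual 0.0 km
  Station 4: calculated 37.5 vs reported 37.5 → residual 0.0 km
Station 1, Station 3, Station 4 are mutually consistent (residuals ≈ 0); Station 2 is off by 27.9 km.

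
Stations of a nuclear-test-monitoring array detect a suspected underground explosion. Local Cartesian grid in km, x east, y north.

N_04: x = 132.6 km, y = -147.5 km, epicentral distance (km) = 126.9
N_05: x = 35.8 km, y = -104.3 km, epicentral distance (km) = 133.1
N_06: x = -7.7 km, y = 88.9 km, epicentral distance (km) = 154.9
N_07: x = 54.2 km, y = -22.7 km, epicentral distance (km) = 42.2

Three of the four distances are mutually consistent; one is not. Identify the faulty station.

Solve using three stations at a time. Using N_04, N_06, N_07 (subtract circle equations pairwise → linear system) gives (x, y) ≈ (96.2, -26.0).
Distances from that point to each station vs reported:
  N_04: calculated 126.9 vs reported 126.9 → residual 0.0 km
  N_05: calculated 98.9 vs reported 133.1 → residual 34.2 km
  N_06: calculated 154.9 vs reported 154.9 → residual 0.0 km
  N_07: calculated 42.1 vs reported 42.2 → residual 0.1 km
N_04, N_06, N_07 are mutually consistent (residuals ≈ 0); N_05 is off by 34.2 km.

N_05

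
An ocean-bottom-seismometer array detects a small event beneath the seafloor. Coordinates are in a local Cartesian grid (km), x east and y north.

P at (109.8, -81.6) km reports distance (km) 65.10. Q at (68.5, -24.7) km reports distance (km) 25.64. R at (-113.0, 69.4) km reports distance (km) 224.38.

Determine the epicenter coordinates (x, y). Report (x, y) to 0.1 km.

(93.4, -18.6)

Circle about each station: (x − 109.8)² + (y + 81.6)² = 65.10²; (x − 68.5)² + (y + 24.7)² = 25.64²; (x + 113.0)² + (y − 69.4)² = 224.38².
Subtracting the P equation from the Q and R equations removes the quadratic terms:
-82.6 x + 113.8 y = -9831.66
-445.6 x + 302.0 y = -47237.61
Solving the 2×2 system: x ≈ 93.4, y ≈ -18.6 km.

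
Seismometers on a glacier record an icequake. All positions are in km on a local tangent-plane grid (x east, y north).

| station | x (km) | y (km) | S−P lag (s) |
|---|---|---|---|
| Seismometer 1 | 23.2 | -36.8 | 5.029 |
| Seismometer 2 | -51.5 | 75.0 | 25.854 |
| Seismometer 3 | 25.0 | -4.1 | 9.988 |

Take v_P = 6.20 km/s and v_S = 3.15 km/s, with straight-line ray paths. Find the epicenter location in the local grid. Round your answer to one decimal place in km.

Distance from S−P lag: d = Δt · v_P v_S / (v_P − v_S) = Δt · (6.20·3.15)/(6.20−3.15) ≈ 6.4033·Δt.
So d_Seismometer 1 = 32.20, d_Seismometer 2 = 165.55, d_Seismometer 3 = 63.96 km.
Circle about each station: (x − 23.2)² + (y + 36.8)² = 32.20²; (x + 51.5)² + (y − 75.0)² = 165.55²; (x − 25.0)² + (y + 4.1)² = 63.96².
Subtracting the Seismometer 1 equation from the Seismometer 2 and Seismometer 3 equations removes the quadratic terms:
-149.4 x + 223.6 y = -19985.19
3.6 x + 65.4 y = -4304.71
Solving the 2×2 system: x ≈ 32.6, y ≈ -67.6 km.

x ≈ 32.6 km, y ≈ -67.6 km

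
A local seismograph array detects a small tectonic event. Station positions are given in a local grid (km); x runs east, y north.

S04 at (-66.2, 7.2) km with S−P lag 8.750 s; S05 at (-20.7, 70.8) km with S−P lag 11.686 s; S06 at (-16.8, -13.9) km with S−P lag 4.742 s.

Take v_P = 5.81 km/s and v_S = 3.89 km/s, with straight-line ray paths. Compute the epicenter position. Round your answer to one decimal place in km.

Distance from S−P lag: d = Δt · v_P v_S / (v_P − v_S) = Δt · (5.81·3.89)/(5.81−3.89) ≈ 11.7713·Δt.
So d_S04 = 103.00, d_S05 = 137.56, d_S06 = 55.82 km.
Circle about each station: (x + 66.2)² + (y − 7.2)² = 103.00²; (x + 20.7)² + (y − 70.8)² = 137.56²; (x + 16.8)² + (y + 13.9)² = 55.82².
Subtracting the S04 equation from the S05 and S06 equations removes the quadratic terms:
91.0 x + 127.2 y = -7306.90
98.8 x − 42.2 y = 3534.30
Solving the 2×2 system: x ≈ 8.6, y ≈ -63.6 km.

x ≈ 8.6 km, y ≈ -63.6 km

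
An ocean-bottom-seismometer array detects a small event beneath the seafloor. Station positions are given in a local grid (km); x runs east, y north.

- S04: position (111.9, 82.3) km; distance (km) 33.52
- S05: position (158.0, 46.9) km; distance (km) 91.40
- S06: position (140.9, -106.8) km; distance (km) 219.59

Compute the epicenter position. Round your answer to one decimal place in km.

Circle about each station: (x − 111.9)² + (y − 82.3)² = 33.52²; (x − 158.0)² + (y − 46.9)² = 91.40²; (x − 140.9)² + (y + 106.8)² = 219.59².
Subtracting the S04 equation from the S05 and S06 equations removes the quadratic terms:
92.2 x − 70.8 y = 638.34
58.0 x − 378.2 y = -35132.03
Solving the 2×2 system: x ≈ 88.7, y ≈ 106.5 km.

x ≈ 88.7 km, y ≈ 106.5 km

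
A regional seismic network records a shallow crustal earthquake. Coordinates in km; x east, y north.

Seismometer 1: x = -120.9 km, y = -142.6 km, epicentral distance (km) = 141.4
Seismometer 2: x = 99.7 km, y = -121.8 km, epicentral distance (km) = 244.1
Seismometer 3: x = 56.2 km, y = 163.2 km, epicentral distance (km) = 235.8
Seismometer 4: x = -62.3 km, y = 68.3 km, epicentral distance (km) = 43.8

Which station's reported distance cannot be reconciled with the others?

Seismometer 4

Solve using three stations at a time. Using Seismometer 1, Seismometer 2, Seismometer 3 (subtract circle equations pairwise → linear system) gives (x, y) ≈ (-112.7, -1.4).
Distances from that point to each station vs reported:
  Seismometer 1: calculated 141.4 vs reported 141.4 → residual 0.0 km
  Seismometer 2: calculated 244.1 vs reported 244.1 → residual 0.0 km
  Seismometer 3: calculated 235.8 vs reported 235.8 → residual 0.0 km
  Seismometer 4: calculated 86.0 vs reported 43.8 → residual 42.2 km
Seismometer 1, Seismometer 2, Seismometer 3 are mutually consistent (residuals ≈ 0); Seismometer 4 is off by 42.2 km.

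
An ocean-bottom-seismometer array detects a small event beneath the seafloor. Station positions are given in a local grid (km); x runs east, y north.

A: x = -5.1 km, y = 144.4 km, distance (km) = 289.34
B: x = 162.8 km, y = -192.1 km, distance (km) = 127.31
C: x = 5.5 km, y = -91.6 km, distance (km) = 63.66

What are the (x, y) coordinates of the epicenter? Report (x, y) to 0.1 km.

46.5 km east, -140.3 km north

Circle about each station: (x + 5.1)² + (y − 144.4)² = 289.34²; (x − 162.8)² + (y + 192.1)² = 127.31²; (x − 5.5)² + (y + 91.6)² = 63.66².
Subtracting the A equation from the B and C equations removes the quadratic terms:
335.8 x − 673.0 y = 110038.68
21.2 x − 472.0 y = 67208.48
Solving the 2×2 system: x ≈ 46.5, y ≈ -140.3 km.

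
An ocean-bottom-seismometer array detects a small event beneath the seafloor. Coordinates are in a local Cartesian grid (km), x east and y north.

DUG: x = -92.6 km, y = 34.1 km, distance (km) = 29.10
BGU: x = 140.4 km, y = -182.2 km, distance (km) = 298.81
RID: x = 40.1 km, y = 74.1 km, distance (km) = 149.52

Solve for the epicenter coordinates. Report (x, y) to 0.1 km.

Circle about each station: (x + 92.6)² + (y − 34.1)² = 29.10²; (x − 140.4)² + (y + 182.2)² = 298.81²; (x − 40.1)² + (y − 74.1)² = 149.52².
Subtracting the DUG equation from the BGU and RID equations removes the quadratic terms:
466.0 x − 432.6 y = -45269.18
265.4 x + 80.0 y = -24148.17
Solving the 2×2 system: x ≈ -92.5, y ≈ 5.0 km.

(-92.5, 5.0)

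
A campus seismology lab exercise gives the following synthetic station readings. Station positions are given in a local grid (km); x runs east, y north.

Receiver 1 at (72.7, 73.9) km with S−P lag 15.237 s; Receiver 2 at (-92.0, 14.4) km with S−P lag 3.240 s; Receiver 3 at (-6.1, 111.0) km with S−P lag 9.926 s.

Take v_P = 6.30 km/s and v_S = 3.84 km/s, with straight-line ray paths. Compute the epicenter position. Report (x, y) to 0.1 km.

x ≈ -73.3 km, y ≈ 40.2 km

Distance from S−P lag: d = Δt · v_P v_S / (v_P − v_S) = Δt · (6.30·3.84)/(6.30−3.84) ≈ 9.8341·Δt.
So d_Receiver 1 = 149.84, d_Receiver 2 = 31.86, d_Receiver 3 = 97.61 km.
Circle about each station: (x − 72.7)² + (y − 73.9)² = 149.84²; (x + 92.0)² + (y − 14.4)² = 31.86²; (x + 6.1)² + (y − 111.0)² = 97.61².
Subtracting pairs of circle equations eliminates x²+y² and gives linear equations (the radical axes):
-329.4 x − 119.0 y = 19361.83
-157.6 x + 74.2 y = 14536.02
Solving the 2×2 system: x ≈ -73.3, y ≈ 40.2 km.
Check against Receiver 1 (with the unrounded x, y): √((x − 72.7)²+(y − 73.9)²) = 149.84 ≈ 149.84 km. ✓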